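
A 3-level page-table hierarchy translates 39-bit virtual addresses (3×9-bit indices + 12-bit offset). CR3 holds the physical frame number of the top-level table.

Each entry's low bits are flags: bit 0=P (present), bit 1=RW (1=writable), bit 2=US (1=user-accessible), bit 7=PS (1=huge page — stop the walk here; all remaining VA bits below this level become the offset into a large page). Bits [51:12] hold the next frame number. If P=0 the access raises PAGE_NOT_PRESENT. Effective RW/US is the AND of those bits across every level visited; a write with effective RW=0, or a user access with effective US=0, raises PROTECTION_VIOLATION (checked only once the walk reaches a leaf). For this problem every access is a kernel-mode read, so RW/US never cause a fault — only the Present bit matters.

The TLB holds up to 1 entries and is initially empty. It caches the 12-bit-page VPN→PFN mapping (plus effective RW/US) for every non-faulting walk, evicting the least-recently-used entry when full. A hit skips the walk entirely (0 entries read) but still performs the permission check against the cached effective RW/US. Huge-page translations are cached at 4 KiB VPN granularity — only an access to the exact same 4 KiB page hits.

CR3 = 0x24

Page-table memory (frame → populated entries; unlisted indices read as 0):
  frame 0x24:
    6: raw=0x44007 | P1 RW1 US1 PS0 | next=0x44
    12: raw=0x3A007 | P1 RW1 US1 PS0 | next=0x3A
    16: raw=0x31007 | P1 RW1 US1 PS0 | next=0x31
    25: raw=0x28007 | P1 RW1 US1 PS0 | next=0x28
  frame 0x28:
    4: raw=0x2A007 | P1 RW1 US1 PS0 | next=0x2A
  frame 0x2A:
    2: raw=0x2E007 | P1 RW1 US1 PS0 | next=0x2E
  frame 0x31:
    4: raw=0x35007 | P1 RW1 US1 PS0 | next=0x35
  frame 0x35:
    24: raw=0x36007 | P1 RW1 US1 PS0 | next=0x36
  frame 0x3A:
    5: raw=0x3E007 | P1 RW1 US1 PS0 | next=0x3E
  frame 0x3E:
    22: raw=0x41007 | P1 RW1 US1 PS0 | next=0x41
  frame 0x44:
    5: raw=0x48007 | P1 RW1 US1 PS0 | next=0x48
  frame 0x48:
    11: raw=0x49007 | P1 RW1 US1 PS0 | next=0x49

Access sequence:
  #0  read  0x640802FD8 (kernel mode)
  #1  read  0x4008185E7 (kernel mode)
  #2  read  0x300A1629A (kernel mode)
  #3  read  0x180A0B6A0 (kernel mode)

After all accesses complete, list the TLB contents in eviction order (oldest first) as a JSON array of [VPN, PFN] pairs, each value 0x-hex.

Trace:
#0 VA=0x640802FD8 (r,kernel):
  L0: frame=0x24 idx=25 entry=0x28007 [P=1 RW=1 US=1 PS=0]
  L1: frame=0x28 idx=4 entry=0x2A007 [P=1 RW=1 US=1 PS=0]
  L2: frame=0x2A idx=2 entry=0x2E007 [P=1 RW=1 US=1 PS=0]
  → PA=0x2EFD8  (3 entries read)
#1 VA=0x4008185E7 (r,kernel):
  L0: frame=0x24 idx=16 entry=0x31007 [P=1 RW=1 US=1 PS=0]
  L1: frame=0x31 idx=4 entry=0x35007 [P=1 RW=1 US=1 PS=0]
  L2: frame=0x35 idx=24 entry=0x36007 [P=1 RW=1 US=1 PS=0]
  → PA=0x365E7  (3 entries read)
#2 VA=0x300A1629A (r,kernel):
  L0: frame=0x24 idx=12 entry=0x3A007 [P=1 RW=1 US=1 PS=0]
  L1: frame=0x3A idx=5 entry=0x3E007 [P=1 RW=1 US=1 PS=0]
  L2: frame=0x3E idx=22 entry=0x41007 [P=1 RW=1 US=1 PS=0]
  → PA=0x4129A  (3 entries read)
#3 VA=0x180A0B6A0 (r,kernel):
  L0: frame=0x24 idx=6 entry=0x44007 [P=1 RW=1 US=1 PS=0]
  L1: frame=0x44 idx=5 entry=0x48007 [P=1 RW=1 US=1 PS=0]
  L2: frame=0x48 idx=11 entry=0x49007 [P=1 RW=1 US=1 PS=0]
  → PA=0x496A0  (3 entries read)

TLB: [["0x180A0B", "0x49"]]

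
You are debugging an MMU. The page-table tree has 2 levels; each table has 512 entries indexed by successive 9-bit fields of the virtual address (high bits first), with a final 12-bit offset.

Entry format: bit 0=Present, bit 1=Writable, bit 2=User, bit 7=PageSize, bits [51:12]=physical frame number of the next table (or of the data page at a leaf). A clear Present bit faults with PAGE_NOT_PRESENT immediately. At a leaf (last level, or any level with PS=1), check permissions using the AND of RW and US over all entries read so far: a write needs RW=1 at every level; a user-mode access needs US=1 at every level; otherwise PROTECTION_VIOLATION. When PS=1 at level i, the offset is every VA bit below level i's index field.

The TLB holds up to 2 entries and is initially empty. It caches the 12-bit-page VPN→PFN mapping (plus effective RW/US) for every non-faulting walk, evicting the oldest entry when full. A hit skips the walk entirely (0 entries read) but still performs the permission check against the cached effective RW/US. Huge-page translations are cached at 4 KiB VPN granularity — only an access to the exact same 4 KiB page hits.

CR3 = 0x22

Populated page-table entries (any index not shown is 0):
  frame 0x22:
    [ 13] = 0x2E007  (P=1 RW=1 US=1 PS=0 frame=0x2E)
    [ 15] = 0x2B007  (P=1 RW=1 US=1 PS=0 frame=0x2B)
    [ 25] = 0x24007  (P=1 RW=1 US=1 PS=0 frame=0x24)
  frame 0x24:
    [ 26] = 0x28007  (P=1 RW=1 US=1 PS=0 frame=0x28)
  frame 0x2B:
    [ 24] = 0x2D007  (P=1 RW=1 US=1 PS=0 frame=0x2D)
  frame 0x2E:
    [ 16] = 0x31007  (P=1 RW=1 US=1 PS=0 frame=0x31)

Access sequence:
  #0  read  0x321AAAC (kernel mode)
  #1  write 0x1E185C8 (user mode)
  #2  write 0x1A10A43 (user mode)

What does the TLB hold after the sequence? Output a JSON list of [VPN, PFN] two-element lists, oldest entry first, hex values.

Per-access translation:
#0 VA=0x321AAAC (r,kernel):
  [0] read 0x22 idx=25: raw=0x24007 flags P=1 W=1 U=1 S=0
  [1] read 0x24 idx=26: raw=0x28007 flags P=1 W=1 U=1 S=0
  → PA=0x28AAC  (2 entries read)
#1 VA=0x1E185C8 (w,user):
  [0] read 0x22 idx=15: raw=0x2B007 flags P=1 W=1 U=1 S=0
  [1] read 0x2B idx=24: raw=0x2D007 flags P=1 W=1 U=1 S=0
  → PA=0x2D5C8  (2 entries read)
#2 VA=0x1A10A43 (w,user):
  [0] read 0x22 idx=13: raw=0x2E007 flags P=1 W=1 U=1 S=0
  [1] read 0x2E idx=16: raw=0x31007 flags P=1 W=1 U=1 S=0
  → PA=0x31A43  (2 entries read)

TLB: [["0x1E18", "0x2D"], ["0x1A10", "0x31"]]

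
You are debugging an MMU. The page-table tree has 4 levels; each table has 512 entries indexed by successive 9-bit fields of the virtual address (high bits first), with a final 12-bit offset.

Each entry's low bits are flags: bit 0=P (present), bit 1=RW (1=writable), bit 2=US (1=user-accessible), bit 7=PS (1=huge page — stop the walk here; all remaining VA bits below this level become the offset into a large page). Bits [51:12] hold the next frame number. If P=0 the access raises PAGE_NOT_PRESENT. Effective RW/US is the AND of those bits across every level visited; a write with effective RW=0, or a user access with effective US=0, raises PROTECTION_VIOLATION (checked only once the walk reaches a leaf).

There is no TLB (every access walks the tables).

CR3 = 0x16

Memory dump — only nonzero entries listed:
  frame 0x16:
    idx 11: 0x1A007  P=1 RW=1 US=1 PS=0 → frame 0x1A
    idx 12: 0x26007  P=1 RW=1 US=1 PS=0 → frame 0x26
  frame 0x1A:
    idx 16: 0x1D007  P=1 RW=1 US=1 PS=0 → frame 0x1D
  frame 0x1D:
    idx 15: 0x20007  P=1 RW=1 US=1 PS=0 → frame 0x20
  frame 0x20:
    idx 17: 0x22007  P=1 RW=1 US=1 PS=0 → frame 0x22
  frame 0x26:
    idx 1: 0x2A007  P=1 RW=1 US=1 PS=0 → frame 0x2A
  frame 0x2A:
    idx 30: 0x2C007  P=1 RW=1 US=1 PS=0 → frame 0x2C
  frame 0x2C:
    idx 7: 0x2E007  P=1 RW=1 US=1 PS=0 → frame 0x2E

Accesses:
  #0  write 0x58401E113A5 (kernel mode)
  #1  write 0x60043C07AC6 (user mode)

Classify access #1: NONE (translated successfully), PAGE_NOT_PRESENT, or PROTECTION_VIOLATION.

Walk each access:
#0 VA=0x58401E113A5 (w,kernel):
  L0 @0x16[11] → 0x1A007  P=1,RW=1,US=1,PS=0
  L1 @0x1A[16] → 0x1D007  P=1,RW=1,US=1,PS=0
  L2 @0x1D[15] → 0x20007  P=1,RW=1,US=1,PS=0
  L3 @0x20[17] → 0x22007  P=1,RW=1,US=1,PS=0
  ⇒ phys 0x223A5  [4 reads]
#1 VA=0x60043C07AC6 (w,user):
  L0 @0x16[12] → 0x26007  P=1,RW=1,US=1,PS=0
  L1 @0x26[1] → 0x2A007  P=1,RW=1,US=1,PS=0
  L2 @0x2A[30] → 0x2C007  P=1,RW=1,US=1,PS=0
  L3 @0x2C[7] → 0x2E007  P=1,RW=1,US=1,PS=0
  ⇒ phys 0x2EAC6  [4 reads]

Access #1 fault: NONE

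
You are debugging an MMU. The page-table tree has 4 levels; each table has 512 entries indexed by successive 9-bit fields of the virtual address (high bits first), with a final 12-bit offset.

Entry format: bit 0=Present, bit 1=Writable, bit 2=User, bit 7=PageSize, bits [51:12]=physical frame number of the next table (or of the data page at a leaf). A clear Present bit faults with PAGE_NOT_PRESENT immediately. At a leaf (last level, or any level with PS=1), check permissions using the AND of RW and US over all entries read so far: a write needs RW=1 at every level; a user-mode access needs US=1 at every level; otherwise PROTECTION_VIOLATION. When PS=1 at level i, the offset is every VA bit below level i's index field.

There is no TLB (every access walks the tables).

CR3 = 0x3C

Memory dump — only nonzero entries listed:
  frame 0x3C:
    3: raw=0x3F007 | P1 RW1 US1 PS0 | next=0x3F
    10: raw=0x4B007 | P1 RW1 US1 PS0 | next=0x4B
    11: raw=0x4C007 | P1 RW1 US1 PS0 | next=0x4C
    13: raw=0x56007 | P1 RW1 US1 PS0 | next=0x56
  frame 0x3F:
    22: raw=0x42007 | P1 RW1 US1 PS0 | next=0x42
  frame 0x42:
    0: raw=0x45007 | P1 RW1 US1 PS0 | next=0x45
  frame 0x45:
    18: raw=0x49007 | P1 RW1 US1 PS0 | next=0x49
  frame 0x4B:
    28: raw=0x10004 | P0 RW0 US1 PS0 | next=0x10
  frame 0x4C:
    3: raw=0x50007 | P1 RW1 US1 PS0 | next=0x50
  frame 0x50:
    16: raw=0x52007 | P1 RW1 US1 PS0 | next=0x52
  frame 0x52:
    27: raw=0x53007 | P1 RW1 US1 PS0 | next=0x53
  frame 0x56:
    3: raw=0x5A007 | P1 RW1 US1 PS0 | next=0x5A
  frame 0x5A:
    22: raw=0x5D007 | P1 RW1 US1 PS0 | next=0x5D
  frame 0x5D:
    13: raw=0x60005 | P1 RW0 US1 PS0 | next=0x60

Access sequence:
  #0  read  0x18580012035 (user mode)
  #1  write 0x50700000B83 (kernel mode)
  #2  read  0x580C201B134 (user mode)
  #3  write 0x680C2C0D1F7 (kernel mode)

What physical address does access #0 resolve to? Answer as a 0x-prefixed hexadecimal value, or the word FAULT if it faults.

Trace:
#0 VA=0x18580012035 (r,user):
  L0 @0x3C[3] → 0x3F007  P=1,RW=1,US=1,PS=0
  L1 @0x3F[22] → 0x42007  P=1,RW=1,US=1,PS=0
  L2 @0x42[0] → 0x45007  P=1,RW=1,US=1,PS=0
  L3 @0x45[18] → 0x49007  P=1,RW=1,US=1,PS=0
  → PA=0x49035  (4 entries read)
#1 VA=0x50700000B83 (w,kernel):
  L0 @0x3C[10] → 0x4B007  P=1,RW=1,US=1,PS=0
  L1 @0x4B[28] → 0x10004  P=0,RW=0,US=1,PS=0
  ⇒ fault: PAGE_NOT_PRESENT  — 2 lookups
#2 VA=0x580C201B134 (r,user):
  L0 @0x3C[11] → 0x4C007  P=1,RW=1,US=1,PS=0
  L1 @0x4C[3] → 0x50007  P=1,RW=1,US=1,PS=0
  L2 @0x50[16] → 0x52007  P=1,RW=1,US=1,PS=0
  L3 @0x52[27] → 0x53007  P=1,RW=1,US=1,PS=0
  → PA=0x53134  (4 entries read)
#3 VA=0x680C2C0D1F7 (w,kernel):
  L0 @0x3C[13] → 0x56007  P=1,RW=1,US=1,PS=0
  L1 @0x56[3] → 0x5A007  P=1,RW=1,US=1,PS=0
  L2 @0x5A[22] → 0x5D007  P=1,RW=1,US=1,PS=0
  L3 @0x5D[13] → 0x60005  P=1,RW=0,US=1,PS=0
  ⇒ fault: PROTECTION_VIOLATION  — 4 lookups

Access #0 PA: 0x49035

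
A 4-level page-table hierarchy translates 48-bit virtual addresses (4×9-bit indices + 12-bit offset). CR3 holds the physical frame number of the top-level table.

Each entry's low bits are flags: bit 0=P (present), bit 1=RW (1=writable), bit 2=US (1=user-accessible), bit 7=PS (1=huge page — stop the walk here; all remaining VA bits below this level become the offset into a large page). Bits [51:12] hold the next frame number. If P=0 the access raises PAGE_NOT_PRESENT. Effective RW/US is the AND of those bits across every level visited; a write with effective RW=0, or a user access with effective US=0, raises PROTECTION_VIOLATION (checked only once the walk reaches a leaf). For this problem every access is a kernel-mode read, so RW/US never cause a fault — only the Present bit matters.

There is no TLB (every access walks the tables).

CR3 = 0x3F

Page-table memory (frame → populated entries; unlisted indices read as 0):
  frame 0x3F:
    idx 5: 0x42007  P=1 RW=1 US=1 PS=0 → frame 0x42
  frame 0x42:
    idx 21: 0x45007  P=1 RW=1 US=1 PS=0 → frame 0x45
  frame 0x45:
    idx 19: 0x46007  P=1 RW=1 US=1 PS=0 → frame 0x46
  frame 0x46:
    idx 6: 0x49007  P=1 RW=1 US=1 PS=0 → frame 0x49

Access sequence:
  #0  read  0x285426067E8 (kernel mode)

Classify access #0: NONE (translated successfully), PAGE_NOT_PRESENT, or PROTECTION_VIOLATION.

Per-access translation:
#0 VA=0x285426067E8 (r,kernel):
  lvl0: tbl 0x3F, slot 5 ⇒ 0x42007 (P1/RW1/US1/PS0)
  lvl1: tbl 0x42, slot 21 ⇒ 0x45007 (P1/RW1/US1/PS0)
  lvl2: tbl 0x45, slot 19 ⇒ 0x46007 (P1/RW1/US1/PS0)
  lvl3: tbl 0x46, slot 6 ⇒ 0x49007 (P1/RW1/US1/PS0)
  ⇒ phys 0x497E8  [4 reads]

Access #0 fault: NONE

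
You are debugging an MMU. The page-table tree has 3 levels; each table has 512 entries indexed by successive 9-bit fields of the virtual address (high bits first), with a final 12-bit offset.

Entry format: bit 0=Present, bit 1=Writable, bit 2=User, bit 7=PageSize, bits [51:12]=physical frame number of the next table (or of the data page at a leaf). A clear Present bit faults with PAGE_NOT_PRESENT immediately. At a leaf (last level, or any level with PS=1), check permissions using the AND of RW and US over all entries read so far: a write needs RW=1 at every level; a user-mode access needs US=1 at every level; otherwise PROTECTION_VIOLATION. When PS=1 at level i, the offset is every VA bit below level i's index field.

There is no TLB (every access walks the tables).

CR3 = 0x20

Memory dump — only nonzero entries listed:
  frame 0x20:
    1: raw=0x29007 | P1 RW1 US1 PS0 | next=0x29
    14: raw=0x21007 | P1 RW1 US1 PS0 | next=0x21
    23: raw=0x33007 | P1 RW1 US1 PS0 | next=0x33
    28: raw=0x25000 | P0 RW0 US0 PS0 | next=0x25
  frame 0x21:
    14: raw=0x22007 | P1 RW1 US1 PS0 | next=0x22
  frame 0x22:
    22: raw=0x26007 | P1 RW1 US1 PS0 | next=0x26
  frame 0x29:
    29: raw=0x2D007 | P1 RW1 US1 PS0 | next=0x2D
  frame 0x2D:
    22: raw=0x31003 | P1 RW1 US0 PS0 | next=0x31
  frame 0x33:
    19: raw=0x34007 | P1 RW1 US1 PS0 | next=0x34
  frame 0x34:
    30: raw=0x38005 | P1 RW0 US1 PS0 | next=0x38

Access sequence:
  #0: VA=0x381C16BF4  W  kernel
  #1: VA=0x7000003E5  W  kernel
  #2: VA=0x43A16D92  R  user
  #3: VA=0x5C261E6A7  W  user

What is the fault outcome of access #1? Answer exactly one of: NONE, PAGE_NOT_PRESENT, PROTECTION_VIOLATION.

Walk each access:
#0 VA=0x381C16BF4 (w,kernel):
  [0] read 0x20 idx=14: raw=0x21007 flags P=1 W=1 U=1 S=0
  [1] read 0x21 idx=14: raw=0x22007 flags P=1 W=1 U=1 S=0
  [2] read 0x22 idx=22: raw=0x26007 flags P=1 W=1 U=1 S=0
  ✓ 0x26BF4  — 3 lookups
#1 VA=0x7000003E5 (w,kernel):
  [0] read 0x20 idx=28: raw=0x25000 flags P=0 W=0 U=0 S=0
  → PAGE_NOT_PRESENT  (1 entries read)
#2 VA=0x43A16D92 (r,user):
  [0] read 0x20 idx=1: raw=0x29007 flags P=1 W=1 U=1 S=0
  [1] read 0x29 idx=29: raw=0x2D007 flags P=1 W=1 U=1 S=0
  [2] read 0x2D idx=22: raw=0x31003 flags P=1 W=1 U=0 S=0
  → PROTECTION_VIOLATION  (3 entries read)
#3 VA=0x5C261E6A7 (w,user):
  [0] read 0x20 idx=23: raw=0x33007 flags P=1 W=1 U=1 S=0
  [1] read 0x33 idx=19: raw=0x34007 flags P=1 W=1 U=1 S=0
  [2] read 0x34 idx=30: raw=0x38005 flags P=1 W=0 U=1 S=0
  → PROTECTION_VIOLATION  (3 entries read)

Access #1 fault: PAGE_NOT_PRESENT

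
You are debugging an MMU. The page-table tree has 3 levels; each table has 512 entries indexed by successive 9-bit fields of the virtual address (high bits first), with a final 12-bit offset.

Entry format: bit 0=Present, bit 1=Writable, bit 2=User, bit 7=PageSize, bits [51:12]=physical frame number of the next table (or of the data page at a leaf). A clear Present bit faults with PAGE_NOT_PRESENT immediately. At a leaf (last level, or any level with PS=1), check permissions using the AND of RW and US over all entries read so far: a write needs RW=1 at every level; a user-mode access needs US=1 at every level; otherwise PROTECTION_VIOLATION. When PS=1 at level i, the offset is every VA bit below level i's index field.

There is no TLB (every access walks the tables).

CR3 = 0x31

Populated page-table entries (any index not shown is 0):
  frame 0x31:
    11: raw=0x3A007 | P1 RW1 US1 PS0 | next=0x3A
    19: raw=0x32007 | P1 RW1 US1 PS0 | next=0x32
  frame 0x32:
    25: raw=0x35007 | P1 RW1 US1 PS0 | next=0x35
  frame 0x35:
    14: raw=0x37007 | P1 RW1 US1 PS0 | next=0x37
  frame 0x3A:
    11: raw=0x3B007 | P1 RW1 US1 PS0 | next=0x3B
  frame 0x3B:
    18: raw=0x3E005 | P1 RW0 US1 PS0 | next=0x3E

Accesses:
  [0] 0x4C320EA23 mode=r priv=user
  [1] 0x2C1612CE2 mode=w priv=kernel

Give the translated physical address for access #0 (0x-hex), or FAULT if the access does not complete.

Per-access translation:
#0 VA=0x4C320EA23 (r,user):
  lvl0: tbl 0x31, slot 19 ⇒ 0x32007 (P1/RW1/US1/PS0)
  lvl1: tbl 0x32, slot 25 ⇒ 0x35007 (P1/RW1/US1/PS0)
  lvl2: tbl 0x35, slot 14 ⇒ 0x37007 (P1/RW1/US1/PS0)
  ✓ 0x37A23  — 3 lookups
#1 VA=0x2C1612CE2 (w,kernel):
  lvl0: tbl 0x31, slot 11 ⇒ 0x3A007 (P1/RW1/US1/PS0)
  lvl1: tbl 0x3A, slot 11 ⇒ 0x3B007 (P1/RW1/US1/PS0)
  lvl2: tbl 0x3B, slot 18 ⇒ 0x3E005 (P1/RW0/US1/PS0)
  → PROTECTION_VIOLATION  (3 entries read)

Access #0 PA: 0x37A23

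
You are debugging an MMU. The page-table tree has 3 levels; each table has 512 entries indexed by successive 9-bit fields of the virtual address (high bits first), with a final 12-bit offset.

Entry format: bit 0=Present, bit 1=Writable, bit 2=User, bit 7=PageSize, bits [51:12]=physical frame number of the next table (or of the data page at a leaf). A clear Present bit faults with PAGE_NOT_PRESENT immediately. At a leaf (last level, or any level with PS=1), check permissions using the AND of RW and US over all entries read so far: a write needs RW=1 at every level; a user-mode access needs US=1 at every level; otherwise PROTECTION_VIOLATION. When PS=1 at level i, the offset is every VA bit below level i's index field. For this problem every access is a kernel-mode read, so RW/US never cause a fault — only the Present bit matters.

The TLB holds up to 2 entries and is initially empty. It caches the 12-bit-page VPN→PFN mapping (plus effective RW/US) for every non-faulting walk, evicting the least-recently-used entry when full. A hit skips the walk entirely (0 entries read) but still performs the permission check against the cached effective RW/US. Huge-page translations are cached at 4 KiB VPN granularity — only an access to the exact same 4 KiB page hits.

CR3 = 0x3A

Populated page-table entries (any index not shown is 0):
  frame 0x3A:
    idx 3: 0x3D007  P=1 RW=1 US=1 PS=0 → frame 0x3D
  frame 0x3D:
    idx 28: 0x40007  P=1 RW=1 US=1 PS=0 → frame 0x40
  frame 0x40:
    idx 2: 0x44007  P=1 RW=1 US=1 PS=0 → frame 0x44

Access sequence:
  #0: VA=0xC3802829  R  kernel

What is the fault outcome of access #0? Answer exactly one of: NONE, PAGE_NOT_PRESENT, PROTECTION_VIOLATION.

Per-access translation:
#0 VA=0xC3802829 (r,kernel):
  L0: frame=0x3A idx=3 entry=0x3D007 [P=1 RW=1 US=1 PS=0]
  L1: frame=0x3D idx=28 entry=0x40007 [P=1 RW=1 US=1 PS=0]
  L2: frame=0x40 idx=2 entry=0x44007 [P=1 RW=1 US=1 PS=0]
  ✓ 0x44829  — 3 lookups

Access #0 fault: NONE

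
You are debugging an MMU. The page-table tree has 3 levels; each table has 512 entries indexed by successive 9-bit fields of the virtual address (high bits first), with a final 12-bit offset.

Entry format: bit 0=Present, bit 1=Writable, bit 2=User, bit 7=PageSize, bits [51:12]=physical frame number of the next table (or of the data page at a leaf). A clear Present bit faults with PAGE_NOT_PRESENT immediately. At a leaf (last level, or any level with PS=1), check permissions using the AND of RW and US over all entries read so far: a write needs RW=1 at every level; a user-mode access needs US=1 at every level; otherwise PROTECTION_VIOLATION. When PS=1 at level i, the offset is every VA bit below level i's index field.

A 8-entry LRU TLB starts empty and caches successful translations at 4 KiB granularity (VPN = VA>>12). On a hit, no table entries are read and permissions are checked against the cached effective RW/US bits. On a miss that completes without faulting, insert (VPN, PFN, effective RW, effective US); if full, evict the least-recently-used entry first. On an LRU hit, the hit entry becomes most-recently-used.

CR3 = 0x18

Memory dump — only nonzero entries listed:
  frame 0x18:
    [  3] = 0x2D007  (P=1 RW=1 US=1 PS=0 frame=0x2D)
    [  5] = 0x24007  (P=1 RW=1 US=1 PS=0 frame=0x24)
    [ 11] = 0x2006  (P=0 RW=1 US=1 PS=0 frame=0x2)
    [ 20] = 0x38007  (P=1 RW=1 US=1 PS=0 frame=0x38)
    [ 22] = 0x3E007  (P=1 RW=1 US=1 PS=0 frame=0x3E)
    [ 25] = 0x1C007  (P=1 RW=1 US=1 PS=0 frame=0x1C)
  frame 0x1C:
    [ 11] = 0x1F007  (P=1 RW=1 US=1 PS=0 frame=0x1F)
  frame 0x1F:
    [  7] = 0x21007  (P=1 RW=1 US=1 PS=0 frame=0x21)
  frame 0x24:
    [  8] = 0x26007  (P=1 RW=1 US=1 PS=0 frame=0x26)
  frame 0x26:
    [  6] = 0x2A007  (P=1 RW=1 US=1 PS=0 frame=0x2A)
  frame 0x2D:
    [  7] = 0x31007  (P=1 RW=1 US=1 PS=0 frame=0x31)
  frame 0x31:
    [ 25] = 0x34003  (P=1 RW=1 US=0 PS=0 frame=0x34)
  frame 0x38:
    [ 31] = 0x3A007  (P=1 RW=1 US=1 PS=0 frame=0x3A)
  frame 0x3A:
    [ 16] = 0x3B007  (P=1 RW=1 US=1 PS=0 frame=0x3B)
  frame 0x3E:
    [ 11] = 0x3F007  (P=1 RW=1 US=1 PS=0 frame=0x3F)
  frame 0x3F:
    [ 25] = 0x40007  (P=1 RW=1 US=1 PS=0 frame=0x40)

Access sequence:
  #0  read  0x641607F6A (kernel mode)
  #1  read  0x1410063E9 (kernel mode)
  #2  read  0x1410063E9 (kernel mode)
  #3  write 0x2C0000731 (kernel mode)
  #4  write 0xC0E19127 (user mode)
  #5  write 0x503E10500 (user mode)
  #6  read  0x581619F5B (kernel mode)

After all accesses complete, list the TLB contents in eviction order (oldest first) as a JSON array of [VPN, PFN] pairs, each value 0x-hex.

Per-access translation:
#0 VA=0x641607F6A (r,kernel):
  lvl0: tbl 0x18, slot 25 ⇒ 0x1C007 (P1/RW1/US1/PS0)
  lvl1: tbl 0x1C, slot 11 ⇒ 0x1F007 (P1/RW1/US1/PS0)
  lvl2: tbl 0x1F, slot 7 ⇒ 0x21007 (P1/RW1/US1/PS0)
  ⇒ phys 0x21F6A  [3 reads]
#1 VA=0x1410063E9 (r,kernel):
  lvl0: tbl 0x18, slot 5 ⇒ 0x24007 (P1/RW1/US1/PS0)
  lvl1: tbl 0x24, slot 8 ⇒ 0x26007 (P1/RW1/US1/PS0)
  lvl2: tbl 0x26, slot 6 ⇒ 0x2A007 (P1/RW1/US1/PS0)
  ⇒ phys 0x2A3E9  [3 reads]
#2 VA=0x1410063E9 (r,kernel):
  TLB hit vpn=0x141006 → PA=0x2A3E9
#3 VA=0x2C0000731 (w,kernel):
  lvl0: tbl 0x18, slot 11 ⇒ 0x2006 (P0/RW1/US1/PS0)
  ✗ PAGE_NOT_PRESENT  [1 reads]
#4 VA=0xC0E19127 (w,user):
  lvl0: tbl 0x18, slot 3 ⇒ 0x2D007 (P1/RW1/US1/PS0)
  lvl1: tbl 0x2D, slot 7 ⇒ 0x31007 (P1/RW1/US1/PS0)
  lvl2: tbl 0x31, slot 25 ⇒ 0x34003 (P1/RW1/US0/PS0)
  ✗ PROTECTION_VIOLATION  [3 reads]
#5 VA=0x503E10500 (w,user):
  lvl0: tbl 0x18, slot 20 ⇒ 0x38007 (P1/RW1/US1/PS0)
  lvl1: tbl 0x38, slot 31 ⇒ 0x3A007 (P1/RW1/US1/PS0)
  lvl2: tbl 0x3A, slot 16 ⇒ 0x3B007 (P1/RW1/US1/PS0)
  ⇒ phys 0x3B500  [3 reads]
#6 VA=0x581619F5B (r,kernel):
  lvl0: tbl 0x18, slot 22 ⇒ 0x3E007 (P1/RW1/US1/PS0)
  lvl1: tbl 0x3E, slot 11 ⇒ 0x3F007 (P1/RW1/US1/PS0)
  lvl2: tbl 0x3F, slot 25 ⇒ 0x40007 (P1/RW1/US1/PS0)
  ⇒ phys 0x40F5B  [3 reads]

TLB: [["0x641607", "0x21"], ["0x141006", "0x2A"], ["0x503E10", "0x3B"], ["0x581619", "0x40"]]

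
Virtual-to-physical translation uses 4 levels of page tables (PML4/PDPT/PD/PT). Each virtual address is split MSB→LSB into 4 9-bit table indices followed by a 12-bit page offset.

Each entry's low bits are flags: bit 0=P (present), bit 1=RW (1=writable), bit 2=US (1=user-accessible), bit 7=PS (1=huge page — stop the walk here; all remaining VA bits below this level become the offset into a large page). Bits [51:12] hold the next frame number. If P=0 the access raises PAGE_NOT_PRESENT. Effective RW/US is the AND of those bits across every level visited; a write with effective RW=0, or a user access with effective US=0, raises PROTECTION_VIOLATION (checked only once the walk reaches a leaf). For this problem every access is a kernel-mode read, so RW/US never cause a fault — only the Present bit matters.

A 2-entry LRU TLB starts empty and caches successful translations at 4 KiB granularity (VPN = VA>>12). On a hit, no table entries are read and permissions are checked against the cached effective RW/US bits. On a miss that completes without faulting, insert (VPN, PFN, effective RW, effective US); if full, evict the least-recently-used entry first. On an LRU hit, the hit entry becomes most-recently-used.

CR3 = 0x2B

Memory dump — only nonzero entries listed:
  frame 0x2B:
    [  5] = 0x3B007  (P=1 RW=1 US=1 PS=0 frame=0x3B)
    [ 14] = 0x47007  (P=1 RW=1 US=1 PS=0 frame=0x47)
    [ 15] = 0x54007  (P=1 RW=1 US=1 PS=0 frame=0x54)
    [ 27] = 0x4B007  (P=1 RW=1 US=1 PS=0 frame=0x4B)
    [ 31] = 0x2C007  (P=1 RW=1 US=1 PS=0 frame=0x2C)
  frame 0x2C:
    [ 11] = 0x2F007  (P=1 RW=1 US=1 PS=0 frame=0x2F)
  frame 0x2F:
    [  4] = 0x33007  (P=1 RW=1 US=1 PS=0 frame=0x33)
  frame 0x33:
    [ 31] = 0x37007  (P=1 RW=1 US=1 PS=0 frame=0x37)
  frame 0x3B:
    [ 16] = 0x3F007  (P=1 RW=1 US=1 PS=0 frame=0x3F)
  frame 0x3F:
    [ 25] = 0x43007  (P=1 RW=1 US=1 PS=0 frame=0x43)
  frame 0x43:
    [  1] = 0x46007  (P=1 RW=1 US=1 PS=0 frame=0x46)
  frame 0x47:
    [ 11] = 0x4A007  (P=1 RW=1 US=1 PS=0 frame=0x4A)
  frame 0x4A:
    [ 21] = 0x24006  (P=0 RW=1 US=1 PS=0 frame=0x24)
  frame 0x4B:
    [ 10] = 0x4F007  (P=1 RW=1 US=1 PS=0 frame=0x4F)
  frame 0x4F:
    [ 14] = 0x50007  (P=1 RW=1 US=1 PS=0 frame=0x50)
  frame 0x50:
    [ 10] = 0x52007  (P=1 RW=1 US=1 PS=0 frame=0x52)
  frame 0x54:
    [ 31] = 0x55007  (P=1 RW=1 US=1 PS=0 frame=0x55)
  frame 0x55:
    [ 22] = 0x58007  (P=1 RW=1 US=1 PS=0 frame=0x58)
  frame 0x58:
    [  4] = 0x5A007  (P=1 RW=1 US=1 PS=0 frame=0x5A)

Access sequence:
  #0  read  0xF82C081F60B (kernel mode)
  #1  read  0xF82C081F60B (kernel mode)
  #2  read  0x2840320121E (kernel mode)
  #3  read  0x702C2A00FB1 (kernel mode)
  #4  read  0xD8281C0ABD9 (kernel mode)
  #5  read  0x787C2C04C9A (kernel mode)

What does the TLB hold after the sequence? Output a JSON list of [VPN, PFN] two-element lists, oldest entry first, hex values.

Trace:
#0 VA=0xF82C081F60B (r,kernel):
  lvl0: tbl 0x2B, slot 31 ⇒ 0x2C007 (P1/RW1/US1/PS0)
  lvl1: tbl 0x2C, slot 11 ⇒ 0x2F007 (P1/RW1/US1/PS0)
  lvl2: tbl 0x2F, slot 4 ⇒ 0x33007 (P1/RW1/US1/PS0)
  lvl3: tbl 0x33, slot 31 ⇒ 0x37007 (P1/RW1/US1/PS0)
  ⇒ phys 0x3760B  [4 reads]
#1 VA=0xF82C081F60B (r,kernel):
  TLB hit vpn=0xF82C081F → PA=0x3760B
#2 VA=0x2840320121E (r,kernel):
  lvl0: tbl 0x2B, slot 5 ⇒ 0x3B007 (P1/RW1/US1/PS0)
  lvl1: tbl 0x3B, slot 16 ⇒ 0x3F007 (P1/RW1/US1/PS0)
  lvl2: tbl 0x3F, slot 25 ⇒ 0x43007 (P1/RW1/US1/PS0)
  lvl3: tbl 0x43, slot 1 ⇒ 0x46007 (P1/RW1/US1/PS0)
  ⇒ phys 0x4621E  [4 reads]
#3 VA=0x702C2A00FB1 (r,kernel):
  lvl0: tbl 0x2B, slot 14 ⇒ 0x47007 (P1/RW1/US1/PS0)
  lvl1: tbl 0x47, slot 11 ⇒ 0x4A007 (P1/RW1/US1/PS0)
  lvl2: tbl 0x4A, slot 21 ⇒ 0x24006 (P0/RW1/US1/PS0)
  ⇒ fault: PAGE_NOT_PRESENT  — 3 lookups
#4 VA=0xD8281C0ABD9 (r,kernel):
  lvl0: tbl 0x2B, slot 27 ⇒ 0x4B007 (P1/RW1/US1/PS0)
  lvl1: tbl 0x4B, slot 10 ⇒ 0x4F007 (P1/RW1/US1/PS0)
  lvl2: tbl 0x4F, slot 14 ⇒ 0x50007 (P1/RW1/US1/PS0)
  lvl3: tbl 0x50, slot 10 ⇒ 0x52007 (P1/RW1/US1/PS0)
  ⇒ phys 0x52BD9  [4 reads]
#5 VA=0x787C2C04C9A (r,kernel):
  lvl0: tbl 0x2B, slot 15 ⇒ 0x54007 (P1/RW1/US1/PS0)
  lvl1: tbl 0x54, slot 31 ⇒ 0x55007 (P1/RW1/US1/PS0)
  lvl2: tbl 0x55, slot 22 ⇒ 0x58007 (P1/RW1/US1/PS0)
  lvl3: tbl 0x58, slot 4 ⇒ 0x5A007 (P1/RW1/US1/PS0)
  ⇒ phys 0x5AC9A  [4 reads]

TLB: [["0xD8281C0A", "0x52"], ["0x787C2C04", "0x5A"]]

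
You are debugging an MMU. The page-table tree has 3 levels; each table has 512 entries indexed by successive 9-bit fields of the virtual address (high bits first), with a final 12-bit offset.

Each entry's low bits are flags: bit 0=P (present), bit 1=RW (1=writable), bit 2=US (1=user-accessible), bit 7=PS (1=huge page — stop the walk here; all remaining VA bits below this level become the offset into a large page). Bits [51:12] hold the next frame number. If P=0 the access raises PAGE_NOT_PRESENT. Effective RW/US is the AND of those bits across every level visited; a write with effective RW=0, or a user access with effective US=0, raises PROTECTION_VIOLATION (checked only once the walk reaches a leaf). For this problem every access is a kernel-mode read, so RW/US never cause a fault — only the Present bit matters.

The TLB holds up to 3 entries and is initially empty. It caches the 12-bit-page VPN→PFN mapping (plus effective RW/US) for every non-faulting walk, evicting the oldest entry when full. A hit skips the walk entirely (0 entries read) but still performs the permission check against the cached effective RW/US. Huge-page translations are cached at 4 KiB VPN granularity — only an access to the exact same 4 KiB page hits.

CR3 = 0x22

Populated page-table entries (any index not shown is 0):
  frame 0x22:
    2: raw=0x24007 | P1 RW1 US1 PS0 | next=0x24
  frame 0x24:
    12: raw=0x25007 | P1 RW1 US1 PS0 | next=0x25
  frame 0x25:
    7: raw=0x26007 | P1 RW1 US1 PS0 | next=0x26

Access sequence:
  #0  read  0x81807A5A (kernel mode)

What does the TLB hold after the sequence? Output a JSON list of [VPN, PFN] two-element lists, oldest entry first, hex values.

Per-access translation:
#0 VA=0x81807A5A (r,kernel):
  [0] read 0x22 idx=2: raw=0x24007 flags P=1 W=1 U=1 S=0
  [1] read 0x24 idx=12: raw=0x25007 flags P=1 W=1 U=1 S=0
  [2] read 0x25 idx=7: raw=0x26007 flags P=1 W=1 U=1 S=0
  → PA=0x26A5A  (3 entries read)

TLB: [["0x81807", "0x26"]]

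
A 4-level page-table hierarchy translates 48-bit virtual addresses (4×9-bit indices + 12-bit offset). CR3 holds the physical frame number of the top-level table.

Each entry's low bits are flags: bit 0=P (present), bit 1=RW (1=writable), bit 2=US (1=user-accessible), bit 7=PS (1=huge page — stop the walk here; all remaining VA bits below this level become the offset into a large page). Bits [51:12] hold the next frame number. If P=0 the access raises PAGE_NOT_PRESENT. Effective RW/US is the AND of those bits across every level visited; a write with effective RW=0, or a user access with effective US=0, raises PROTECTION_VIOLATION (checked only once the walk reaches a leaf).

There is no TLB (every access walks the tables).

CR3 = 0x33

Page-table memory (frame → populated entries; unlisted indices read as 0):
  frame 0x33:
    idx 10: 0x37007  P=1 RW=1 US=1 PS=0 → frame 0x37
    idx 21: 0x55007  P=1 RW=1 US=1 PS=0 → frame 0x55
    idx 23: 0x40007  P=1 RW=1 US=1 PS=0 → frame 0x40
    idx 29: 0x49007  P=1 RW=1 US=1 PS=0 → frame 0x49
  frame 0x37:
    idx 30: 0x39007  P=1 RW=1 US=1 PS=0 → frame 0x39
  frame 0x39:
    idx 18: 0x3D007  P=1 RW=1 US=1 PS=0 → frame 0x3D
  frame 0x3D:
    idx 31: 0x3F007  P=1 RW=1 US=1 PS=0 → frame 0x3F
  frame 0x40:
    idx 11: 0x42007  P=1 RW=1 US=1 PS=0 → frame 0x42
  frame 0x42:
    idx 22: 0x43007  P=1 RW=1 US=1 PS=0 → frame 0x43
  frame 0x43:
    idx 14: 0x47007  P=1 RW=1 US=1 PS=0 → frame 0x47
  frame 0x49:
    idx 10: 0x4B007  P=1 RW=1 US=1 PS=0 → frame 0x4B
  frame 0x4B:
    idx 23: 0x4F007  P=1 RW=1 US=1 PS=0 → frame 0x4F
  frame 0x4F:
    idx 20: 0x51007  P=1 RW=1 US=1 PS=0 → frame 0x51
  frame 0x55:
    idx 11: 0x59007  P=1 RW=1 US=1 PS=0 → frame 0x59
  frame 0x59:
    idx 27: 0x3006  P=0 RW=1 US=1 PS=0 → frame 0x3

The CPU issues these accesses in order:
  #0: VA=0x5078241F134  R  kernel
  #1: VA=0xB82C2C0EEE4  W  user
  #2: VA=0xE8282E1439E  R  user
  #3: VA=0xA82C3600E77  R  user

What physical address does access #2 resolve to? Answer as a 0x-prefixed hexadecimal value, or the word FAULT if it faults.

Per-access translation:
#0 VA=0x5078241F134 (r,kernel):
  [0] read 0x33 idx=10: raw=0x37007 flags P=1 W=1 U=1 S=0
  [1] read 0x37 idx=30: raw=0x39007 flags P=1 W=1 U=1 S=0
  [2] read 0x39 idx=18: raw=0x3D007 flags P=1 W=1 U=1 S=0
  [3] read 0x3D idx=31: raw=0x3F007 flags P=1 W=1 U=1 S=0
  ⇒ phys 0x3F134  [4 reads]
#1 VA=0xB82C2C0EEE4 (w,user):
  [0] read 0x33 idx=23: raw=0x40007 flags P=1 W=1 U=1 S=0
  [1] read 0x40 idx=11: raw=0x42007 flags P=1 W=1 U=1 S=0
  [2] read 0x42 idx=22: raw=0x43007 flags P=1 W=1 U=1 S=0
  [3] read 0x43 idx=14: raw=0x47007 flags P=1 W=1 U=1 S=0
  ⇒ phys 0x47EE4  [4 reads]
#2 VA=0xE8282E1439E (r,user):
  [0] read 0x33 idx=29: raw=0x49007 flags P=1 W=1 U=1 S=0
  [1] read 0x49 idx=10: raw=0x4B007 flags P=1 W=1 U=1 S=0
  [2] read 0x4B idx=23: raw=0x4F007 flags P=1 W=1 U=1 S=0
  [3] read 0x4F idx=20: raw=0x51007 flags P=1 W=1 U=1 S=0
  ⇒ phys 0x5139E  [4 reads]
#3 VA=0xA82C3600E77 (r,user):
  [0] read 0x33 idx=21: raw=0x55007 flags P=1 W=1 U=1 S=0
  [1] read 0x55 idx=11: raw=0x59007 flags P=1 W=1 U=1 S=0
  [2] read 0x59 idx=27: raw=0x3006 flags P=0 W=1 U=1 S=0
  ⇒ fault: PAGE_NOT_PRESENT  — 3 lookups

Access #2 PA: 0x5139E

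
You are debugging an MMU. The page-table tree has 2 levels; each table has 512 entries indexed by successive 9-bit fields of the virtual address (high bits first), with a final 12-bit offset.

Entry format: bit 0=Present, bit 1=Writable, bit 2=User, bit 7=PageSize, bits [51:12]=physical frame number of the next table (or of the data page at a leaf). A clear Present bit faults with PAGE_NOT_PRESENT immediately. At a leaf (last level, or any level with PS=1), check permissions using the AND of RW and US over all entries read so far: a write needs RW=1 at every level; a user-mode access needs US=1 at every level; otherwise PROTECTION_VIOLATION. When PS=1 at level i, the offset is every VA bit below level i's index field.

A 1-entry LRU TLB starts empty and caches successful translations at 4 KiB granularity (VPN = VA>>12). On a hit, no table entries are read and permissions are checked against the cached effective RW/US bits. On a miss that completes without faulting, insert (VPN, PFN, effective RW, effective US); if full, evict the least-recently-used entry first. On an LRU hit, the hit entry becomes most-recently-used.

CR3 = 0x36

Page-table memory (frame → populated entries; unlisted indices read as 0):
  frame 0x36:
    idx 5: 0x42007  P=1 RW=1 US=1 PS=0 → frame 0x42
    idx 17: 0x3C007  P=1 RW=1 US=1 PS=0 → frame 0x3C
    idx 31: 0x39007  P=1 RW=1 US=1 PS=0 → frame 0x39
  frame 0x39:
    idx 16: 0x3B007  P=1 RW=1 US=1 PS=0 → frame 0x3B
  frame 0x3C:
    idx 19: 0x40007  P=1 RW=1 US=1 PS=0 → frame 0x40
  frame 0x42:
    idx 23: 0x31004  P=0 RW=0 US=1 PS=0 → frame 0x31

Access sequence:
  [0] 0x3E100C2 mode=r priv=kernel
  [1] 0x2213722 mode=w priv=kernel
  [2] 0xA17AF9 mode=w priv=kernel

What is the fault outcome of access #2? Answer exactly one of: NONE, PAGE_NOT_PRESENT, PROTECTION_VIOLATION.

Walk each access:
#0 VA=0x3E100C2 (r,kernel):
  L0 @0x36[31] → 0x39007  P=1,RW=1,US=1,PS=0
  L1 @0x39[16] → 0x3B007  P=1,RW=1,US=1,PS=0
  ⇒ phys 0x3B0C2  [2 reads]
#1 VA=0x2213722 (w,kernel):
  L0 @0x36[17] → 0x3C007  P=1,RW=1,US=1,PS=0
  L1 @0x3C[19] → 0x40007  P=1,RW=1,US=1,PS=0
  ⇒ phys 0x40722  [2 reads]
#2 VA=0xA17AF9 (w,kernel):
  L0 @0x36[5] → 0x42007  P=1,RW=1,US=1,PS=0
  L1 @0x42[23] → 0x31004  P=0,RW=0,US=1,PS=0
  ⇒ fault: PAGE_NOT_PRESENT  — 2 lookups

Access #2 fault: PAGE_NOT_PRESENT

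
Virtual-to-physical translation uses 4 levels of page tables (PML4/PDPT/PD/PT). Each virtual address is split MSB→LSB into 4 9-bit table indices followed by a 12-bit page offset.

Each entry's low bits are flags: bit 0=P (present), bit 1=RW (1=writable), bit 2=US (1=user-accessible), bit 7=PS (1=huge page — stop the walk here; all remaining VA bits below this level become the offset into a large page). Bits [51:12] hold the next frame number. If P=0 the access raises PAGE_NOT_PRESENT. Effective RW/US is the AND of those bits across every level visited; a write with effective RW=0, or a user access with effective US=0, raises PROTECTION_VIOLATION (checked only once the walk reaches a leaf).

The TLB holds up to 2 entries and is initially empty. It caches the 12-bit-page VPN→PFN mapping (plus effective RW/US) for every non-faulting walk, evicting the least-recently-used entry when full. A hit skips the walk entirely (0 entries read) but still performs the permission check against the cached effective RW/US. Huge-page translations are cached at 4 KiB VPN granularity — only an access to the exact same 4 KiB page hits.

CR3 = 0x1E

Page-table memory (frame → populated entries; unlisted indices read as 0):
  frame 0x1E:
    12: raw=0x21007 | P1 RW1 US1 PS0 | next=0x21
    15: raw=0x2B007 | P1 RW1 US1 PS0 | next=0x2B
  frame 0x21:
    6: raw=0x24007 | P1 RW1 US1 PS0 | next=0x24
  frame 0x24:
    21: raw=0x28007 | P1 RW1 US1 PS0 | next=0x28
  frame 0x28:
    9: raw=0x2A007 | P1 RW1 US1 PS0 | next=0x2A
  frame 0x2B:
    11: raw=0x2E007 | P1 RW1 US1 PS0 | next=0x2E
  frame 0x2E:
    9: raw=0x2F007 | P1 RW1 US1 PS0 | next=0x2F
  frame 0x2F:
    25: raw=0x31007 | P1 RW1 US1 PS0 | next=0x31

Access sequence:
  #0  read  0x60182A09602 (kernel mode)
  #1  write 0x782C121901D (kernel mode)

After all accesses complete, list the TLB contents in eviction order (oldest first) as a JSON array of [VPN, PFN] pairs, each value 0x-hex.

Trace:
#0 VA=0x60182A09602 (r,kernel):
  L0 @0x1E[12] → 0x21007  P=1,RW=1,US=1,PS=0
  L1 @0x21[6] → 0x24007  P=1,RW=1,US=1,PS=0
  L2 @0x24[21] → 0x28007  P=1,RW=1,US=1,PS=0
  L3 @0x28[9] → 0x2A007  P=1,RW=1,US=1,PS=0
  ⇒ phys 0x2A602  [4 reads]
#1 VA=0x782C121901D (w,kernel):
  L0 @0x1E[15] → 0x2B007  P=1,RW=1,US=1,PS=0
  L1 @0x2B[11] → 0x2E007  P=1,RW=1,US=1,PS=0
  L2 @0x2E[9] → 0x2F007  P=1,RW=1,US=1,PS=0
  L3 @0x2F[25] → 0x31007  P=1,RW=1,US=1,PS=0
  ⇒ phys 0x3101D  [4 reads]

TLB: [["0x60182A09", "0x2A"], ["0x782C1219", "0x31"]]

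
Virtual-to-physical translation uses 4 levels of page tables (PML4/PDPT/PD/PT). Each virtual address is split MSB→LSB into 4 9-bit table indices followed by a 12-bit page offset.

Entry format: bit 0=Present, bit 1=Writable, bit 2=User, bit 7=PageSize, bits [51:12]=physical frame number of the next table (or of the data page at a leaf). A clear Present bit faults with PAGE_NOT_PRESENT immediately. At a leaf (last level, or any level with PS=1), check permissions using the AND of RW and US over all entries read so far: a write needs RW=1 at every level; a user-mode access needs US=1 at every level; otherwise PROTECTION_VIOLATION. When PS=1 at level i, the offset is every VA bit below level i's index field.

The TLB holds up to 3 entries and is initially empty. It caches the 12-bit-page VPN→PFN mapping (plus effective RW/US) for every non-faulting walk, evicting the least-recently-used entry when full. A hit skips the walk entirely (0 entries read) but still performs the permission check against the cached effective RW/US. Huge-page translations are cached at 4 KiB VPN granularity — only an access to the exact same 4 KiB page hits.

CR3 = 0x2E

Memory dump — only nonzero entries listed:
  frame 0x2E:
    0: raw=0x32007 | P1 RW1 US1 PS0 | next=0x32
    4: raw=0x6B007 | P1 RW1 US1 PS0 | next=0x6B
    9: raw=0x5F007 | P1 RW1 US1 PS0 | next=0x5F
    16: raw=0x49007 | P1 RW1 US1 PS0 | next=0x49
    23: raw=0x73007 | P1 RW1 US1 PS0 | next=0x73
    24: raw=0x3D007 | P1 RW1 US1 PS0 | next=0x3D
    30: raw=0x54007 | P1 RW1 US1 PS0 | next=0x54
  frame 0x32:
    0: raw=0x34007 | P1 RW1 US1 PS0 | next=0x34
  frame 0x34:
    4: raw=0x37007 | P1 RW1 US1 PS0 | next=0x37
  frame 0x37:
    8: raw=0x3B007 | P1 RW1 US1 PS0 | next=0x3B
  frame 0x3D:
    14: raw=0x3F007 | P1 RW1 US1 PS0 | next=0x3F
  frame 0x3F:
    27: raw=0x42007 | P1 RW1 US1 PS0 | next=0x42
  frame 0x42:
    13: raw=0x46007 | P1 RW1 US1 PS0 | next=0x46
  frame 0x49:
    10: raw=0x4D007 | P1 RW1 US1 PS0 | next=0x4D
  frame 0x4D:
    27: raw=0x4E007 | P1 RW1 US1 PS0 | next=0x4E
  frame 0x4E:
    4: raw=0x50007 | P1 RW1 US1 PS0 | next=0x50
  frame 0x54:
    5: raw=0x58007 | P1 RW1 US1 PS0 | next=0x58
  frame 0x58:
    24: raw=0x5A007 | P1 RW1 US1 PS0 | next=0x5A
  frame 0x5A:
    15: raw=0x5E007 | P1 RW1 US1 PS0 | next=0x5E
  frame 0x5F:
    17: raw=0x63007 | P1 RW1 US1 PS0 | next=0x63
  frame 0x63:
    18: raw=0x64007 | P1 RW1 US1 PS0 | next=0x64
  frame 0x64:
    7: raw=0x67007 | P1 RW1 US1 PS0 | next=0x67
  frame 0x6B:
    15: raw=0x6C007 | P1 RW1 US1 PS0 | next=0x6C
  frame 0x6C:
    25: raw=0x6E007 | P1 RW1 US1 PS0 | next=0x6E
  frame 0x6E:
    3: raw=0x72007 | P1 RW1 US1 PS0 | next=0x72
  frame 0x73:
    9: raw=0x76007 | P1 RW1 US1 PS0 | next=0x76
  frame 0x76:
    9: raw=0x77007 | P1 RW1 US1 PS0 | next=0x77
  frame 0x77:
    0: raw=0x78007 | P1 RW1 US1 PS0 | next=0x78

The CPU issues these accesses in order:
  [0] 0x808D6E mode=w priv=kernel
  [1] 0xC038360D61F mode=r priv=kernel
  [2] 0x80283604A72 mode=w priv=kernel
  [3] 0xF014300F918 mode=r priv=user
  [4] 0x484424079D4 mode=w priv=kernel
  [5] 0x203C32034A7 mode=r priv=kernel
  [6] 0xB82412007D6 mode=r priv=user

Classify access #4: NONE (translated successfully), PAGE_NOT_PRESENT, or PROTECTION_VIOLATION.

Walk each access:
#0 VA=0x808D6E (w,kernel):
  L0: frame=0x2E idx=0 entry=0x32007 [P=1 RW=1 US=1 PS=0]
  L1: frame=0x32 idx=0 entry=0x34007 [P=1 RW=1 US=1 PS=0]
  L2: frame=0x34 idx=4 entry=0x37007 [P=1 RW=1 US=1 PS=0]
  L3: frame=0x37 idx=8 entry=0x3B007 [P=1 RW=1 US=1 PS=0]
  ✓ 0x3BD6E  — 4 lookups
#1 VA=0xC038360D61F (r,kernel):
  L0: frame=0x2E idx=24 entry=0x3D007 [P=1 RW=1 US=1 PS=0]
  L1: frame=0x3D idx=14 entry=0x3F007 [P=1 RW=1 US=1 PS=0]
  L2: frame=0x3F idx=27 entry=0x42007 [P=1 RW=1 US=1 PS=0]
  L3: frame=0x42 idx=13 entry=0x46007 [P=1 RW=1 US=1 PS=0]
  ✓ 0x4661F  — 4 lookups
#2 VA=0x80283604A72 (w,kernel):
  L0: frame=0x2E idx=16 entry=0x49007 [P=1 RW=1 US=1 PS=0]
  L1: frame=0x49 idx=10 entry=0x4D007 [P=1 RW=1 US=1 PS=0]
  L2: frame=0x4D idx=27 entry=0x4E007 [P=1 RW=1 US=1 PS=0]
  L3: frame=0x4E idx=4 entry=0x50007 [P=1 RW=1 US=1 PS=0]
  ✓ 0x50A72  — 4 lookups
#3 VA=0xF014300F918 (r,user):
  L0: frame=0x2E idx=30 entry=0x54007 [P=1 RW=1 US=1 PS=0]
  L1: frame=0x54 idx=5 entry=0x58007 [P=1 RW=1 US=1 PS=0]
  L2: frame=0x58 idx=24 entry=0x5A007 [P=1 RW=1 US=1 PS=0]
  L3: frame=0x5A idx=15 entry=0x5E007 [P=1 RW=1 US=1 PS=0]
  ✓ 0x5E918  — 4 lookups
#4 VA=0x484424079D4 (w,kernel):
  L0: frame=0x2E idx=9 entry=0x5F007 [P=1 RW=1 US=1 PS=0]
  L1: frame=0x5F idx=17 entry=0x63007 [P=1 RW=1 US=1 PS=0]
  L2: frame=0x63 idx=18 entry=0x64007 [P=1 RW=1 US=1 PS=0]
  L3: frame=0x64 idx=7 entry=0x67007 [P=1 RW=1 US=1 PS=0]
  ✓ 0x679D4  — 4 lookups
#5 VA=0x203C32034A7 (r,kernel):
  L0: frame=0x2E idx=4 entry=0x6B007 [P=1 RW=1 US=1 PS=0]
  L1: frame=0x6B idx=15 entry=0x6C007 [P=1 RW=1 US=1 PS=0]
  L2: frame=0x6C idx=25 entry=0x6E007 [P=1 RW=1 US=1 PS=0]
  L3: frame=0x6E idx=3 entry=0x72007 [P=1 RW=1 US=1 PS=0]
  ✓ 0x724A7  — 4 lookups
#6 VA=0xB82412007D6 (r,user):
  L0: frame=0x2E idx=23 entry=0x73007 [P=1 RW=1 US=1 PS=0]
  L1: frame=0x73 idx=9 entry=0x76007 [P=1 RW=1 US=1 PS=0]
  L2: frame=0x76 idx=9 entry=0x77007 [P=1 RW=1 US=1 PS=0]
  L3: frame=0x77 idx=0 entry=0x78007 [P=1 RW=1 US=1 PS=0]
  ✓ 0x787D6  — 4 lookups

Access #4 fault: NONE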